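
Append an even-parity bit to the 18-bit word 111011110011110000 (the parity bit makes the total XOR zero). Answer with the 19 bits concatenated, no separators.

1110111100111100001

XOR of the 18 data bits: 1⊕1⊕1⊕0⊕1⊕1⊕1⊕1⊕0⊕0⊕1⊕1⊕1⊕1⊕0⊕0⊕0⊕0 = 1
Parity bit = 1 (so all 19 bits XOR to 0).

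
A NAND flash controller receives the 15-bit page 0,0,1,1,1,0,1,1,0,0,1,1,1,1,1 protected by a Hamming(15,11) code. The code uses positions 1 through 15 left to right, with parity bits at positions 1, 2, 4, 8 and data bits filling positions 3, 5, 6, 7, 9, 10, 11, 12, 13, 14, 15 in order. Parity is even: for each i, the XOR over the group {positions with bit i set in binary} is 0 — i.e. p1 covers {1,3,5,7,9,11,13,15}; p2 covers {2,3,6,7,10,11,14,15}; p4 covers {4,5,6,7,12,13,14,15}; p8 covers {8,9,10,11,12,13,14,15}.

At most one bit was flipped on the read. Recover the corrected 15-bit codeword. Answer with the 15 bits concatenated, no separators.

s1 (pos 1,3,5,7,9,11,13,15): 0⊕1⊕1⊕1⊕0⊕1⊕1⊕1 = 0
s2 (pos 2,3,6,7,10,11,14,15): 0⊕1⊕0⊕1⊕0⊕1⊕1⊕1 = 1
s4 (pos 4,5,6,7,12,13,14,15): 1⊕1⊕0⊕1⊕1⊕1⊕1⊕1 = 1
s8 (pos 8,9,10,11,12,13,14,15): 1⊕0⊕0⊕1⊕1⊕1⊕1⊕1 = 0
Syndrome s8…s1 = 0110 → error at position 6.
Flip position 6: 001110110011111 → 001111110011111

001111110011111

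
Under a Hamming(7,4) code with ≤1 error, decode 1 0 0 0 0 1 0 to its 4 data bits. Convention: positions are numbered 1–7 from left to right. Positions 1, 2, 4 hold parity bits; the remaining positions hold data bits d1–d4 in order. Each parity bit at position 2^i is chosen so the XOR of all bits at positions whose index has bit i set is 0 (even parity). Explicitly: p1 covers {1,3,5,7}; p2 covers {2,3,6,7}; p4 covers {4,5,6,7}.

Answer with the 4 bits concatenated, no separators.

s1 (pos 1,3,5,7): 1⊕0⊕0⊕0 = 1
s2 (pos 2,3,6,7): 0⊕0⊕1⊕0 = 1
s4 (pos 4,5,6,7): 0⊕0⊕1⊕0 = 1
Syndrome s4…s1 = 111 → error at position 7.
Flip position 7: 1000010 → 1000011
Read data bits from positions 3,5,6,7: 0011

0011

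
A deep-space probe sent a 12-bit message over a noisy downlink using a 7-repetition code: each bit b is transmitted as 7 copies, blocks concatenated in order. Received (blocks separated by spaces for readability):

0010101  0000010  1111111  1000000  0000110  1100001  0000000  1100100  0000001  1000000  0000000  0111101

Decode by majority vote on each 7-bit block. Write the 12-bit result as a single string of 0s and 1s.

001000000001

Block 1 (0010101): 3 ones → 0
Block 2 (0000010): 1 one → 0
Block 3 (1111111): 7 ones → 1
Block 4 (1000000): 1 one → 0
Block 5 (0000110): 2 ones → 0
Block 6 (1100001): 3 ones → 0
Block 7 (0000000): 0 ones → 0
Block 8 (1100100): 3 ones → 0
Block 9 (0000001): 1 one → 0
Block 10 (1000000): 1 one → 0
Block 11 (0000000): 0 ones → 0
Block 12 (0111101): 5 ones → 1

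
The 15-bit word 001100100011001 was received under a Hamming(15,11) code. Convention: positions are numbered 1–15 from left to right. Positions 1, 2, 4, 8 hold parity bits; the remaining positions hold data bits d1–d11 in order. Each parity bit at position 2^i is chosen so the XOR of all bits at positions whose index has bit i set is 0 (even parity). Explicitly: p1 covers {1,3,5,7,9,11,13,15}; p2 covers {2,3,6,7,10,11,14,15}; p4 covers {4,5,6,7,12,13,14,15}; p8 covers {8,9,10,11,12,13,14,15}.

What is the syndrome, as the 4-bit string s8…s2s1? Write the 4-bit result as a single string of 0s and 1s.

1000

s1 (pos 1,3,5,7,9,11,13,15): 0⊕1⊕0⊕1⊕0⊕1⊕0⊕1 = 0
s2 (pos 2,3,6,7,10,11,14,15): 0⊕1⊕0⊕1⊕0⊕1⊕0⊕1 = 0
s4 (pos 4,5,6,7,12,13,14,15): 1⊕0⊕0⊕1⊕1⊕0⊕0⊕1 = 0
s8 (pos 8,9,10,11,12,13,14,15): 0⊕0⊕0⊕1⊕1⊕0⊕0⊕1 = 1
Syndrome s8…s1 = 1000 → error at position 8.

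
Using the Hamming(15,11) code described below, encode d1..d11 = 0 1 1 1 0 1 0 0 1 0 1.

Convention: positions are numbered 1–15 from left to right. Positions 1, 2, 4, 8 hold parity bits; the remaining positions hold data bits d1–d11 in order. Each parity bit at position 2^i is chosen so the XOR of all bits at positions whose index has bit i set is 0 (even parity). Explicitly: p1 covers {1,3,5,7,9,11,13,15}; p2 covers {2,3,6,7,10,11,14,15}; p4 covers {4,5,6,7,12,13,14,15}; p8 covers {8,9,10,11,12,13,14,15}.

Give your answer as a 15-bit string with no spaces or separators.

000111110100101

Place data at non-parity positions: p1 p2 0 p4 1 1 1 p8 0 1 0 0 1 0 1
p1 (pos 1,3,5,7,9,11,13,15): XOR of data positions = 0⊕1⊕1⊕0⊕0⊕1⊕1 = 0
p2 (pos 2,3,6,7,10,11,14,15): XOR of data positions = 0⊕1⊕1⊕1⊕0⊕0⊕1 = 0
p4 (pos 4,5,6,7,12,13,14,15): XOR of data positions = 1⊕1⊕1⊕0⊕1⊕0⊕1 = 1
p8 (pos 8,9,10,11,12,13,14,15): XOR of data positions = 0⊕1⊕0⊕0⊕1⊕0⊕1 = 1
Codeword: 000111110100101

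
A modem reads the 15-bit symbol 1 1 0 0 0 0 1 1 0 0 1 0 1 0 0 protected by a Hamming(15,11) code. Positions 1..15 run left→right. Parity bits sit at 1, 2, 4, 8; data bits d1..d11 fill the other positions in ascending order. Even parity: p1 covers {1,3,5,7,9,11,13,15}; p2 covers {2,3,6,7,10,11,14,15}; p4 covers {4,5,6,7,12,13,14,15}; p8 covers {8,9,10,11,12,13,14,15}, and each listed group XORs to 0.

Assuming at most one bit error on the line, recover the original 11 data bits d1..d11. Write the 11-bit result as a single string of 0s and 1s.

00010110100

s1 (pos 1,3,5,7,9,11,13,15): 1⊕0⊕0⊕1⊕0⊕1⊕1⊕0 = 0
s2 (pos 2,3,6,7,10,11,14,15): 1⊕0⊕0⊕1⊕0⊕1⊕0⊕0 = 1
s4 (pos 4,5,6,7,12,13,14,15): 0⊕0⊕0⊕1⊕0⊕1⊕0⊕0 = 0
s8 (pos 8,9,10,11,12,13,14,15): 1⊕0⊕0⊕1⊕0⊕1⊕0⊕0 = 1
Syndrome s8…s1 = 1010 → error at position 10.
Flip position 10: 110000110010100 → 110000110110100
Read data bits from positions 3,5,6,7,9,10,11,12,13,14,15: 00010110100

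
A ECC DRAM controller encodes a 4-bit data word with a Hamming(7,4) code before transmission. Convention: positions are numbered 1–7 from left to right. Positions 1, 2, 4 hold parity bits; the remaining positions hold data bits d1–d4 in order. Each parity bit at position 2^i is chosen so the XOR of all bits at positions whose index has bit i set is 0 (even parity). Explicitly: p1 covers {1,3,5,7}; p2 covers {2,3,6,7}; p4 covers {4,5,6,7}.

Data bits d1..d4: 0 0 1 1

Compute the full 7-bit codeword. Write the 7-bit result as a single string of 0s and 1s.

Place data at non-parity positions: p1 p2 0 p4 0 1 1
p1 (pos 1,3,5,7): XOR of data positions = 0⊕0⊕1 = 1
p2 (pos 2,3,6,7): XOR of data positions = 0⊕1⊕1 = 0
p4 (pos 4,5,6,7): XOR of data positions = 0⊕1⊕1 = 0
Codeword: 1000011

1000011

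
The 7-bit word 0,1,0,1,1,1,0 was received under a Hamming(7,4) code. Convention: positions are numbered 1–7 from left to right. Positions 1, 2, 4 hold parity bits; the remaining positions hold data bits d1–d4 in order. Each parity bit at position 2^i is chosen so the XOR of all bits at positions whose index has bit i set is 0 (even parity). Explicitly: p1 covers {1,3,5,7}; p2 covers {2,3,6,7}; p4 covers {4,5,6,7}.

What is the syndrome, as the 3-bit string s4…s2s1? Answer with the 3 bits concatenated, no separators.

101

s1 (pos 1,3,5,7): 0⊕0⊕1⊕0 = 1
s2 (pos 2,3,6,7): 1⊕0⊕1⊕0 = 0
s4 (pos 4,5,6,7): 1⊕1⊕1⊕0 = 1
Syndrome s4…s1 = 101 → error at position 5.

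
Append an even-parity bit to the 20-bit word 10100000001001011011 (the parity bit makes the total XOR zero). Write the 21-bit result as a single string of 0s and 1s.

101000000010010110110

XOR of the 20 data bits: 1⊕0⊕1⊕0⊕0⊕0⊕0⊕0⊕0⊕0⊕1⊕0⊕0⊕1⊕0⊕1⊕1⊕0⊕1⊕1 = 0
Parity bit = 0 (so all 21 bits XOR to 0).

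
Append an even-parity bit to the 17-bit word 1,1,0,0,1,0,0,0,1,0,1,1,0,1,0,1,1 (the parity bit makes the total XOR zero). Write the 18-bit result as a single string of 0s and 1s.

XOR of the 17 data bits: 1⊕1⊕0⊕0⊕1⊕0⊕0⊕0⊕1⊕0⊕1⊕1⊕0⊕1⊕0⊕1⊕1 = 1
Parity bit = 1 (so all 18 bits XOR to 0).

110010001011010111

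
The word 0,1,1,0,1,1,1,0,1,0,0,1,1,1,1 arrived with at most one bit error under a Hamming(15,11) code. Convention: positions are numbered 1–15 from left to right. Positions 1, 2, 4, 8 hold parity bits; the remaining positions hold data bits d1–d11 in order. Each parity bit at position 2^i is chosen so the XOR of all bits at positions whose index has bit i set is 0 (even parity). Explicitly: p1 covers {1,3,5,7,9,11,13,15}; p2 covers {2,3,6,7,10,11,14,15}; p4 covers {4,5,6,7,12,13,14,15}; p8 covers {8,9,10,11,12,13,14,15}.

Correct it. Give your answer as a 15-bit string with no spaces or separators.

s1 (pos 1,3,5,7,9,11,13,15): 0⊕1⊕1⊕1⊕1⊕0⊕1⊕1 = 0
s2 (pos 2,3,6,7,10,11,14,15): 1⊕1⊕1⊕1⊕0⊕0⊕1⊕1 = 0
s4 (pos 4,5,6,7,12,13,14,15): 0⊕1⊕1⊕1⊕1⊕1⊕1⊕1 = 1
s8 (pos 8,9,10,11,12,13,14,15): 0⊕1⊕0⊕0⊕1⊕1⊕1⊕1 = 1
Syndrome s8…s1 = 1100 → error at position 12.
Flip position 12: 011011101001111 → 011011101000111

011011101000111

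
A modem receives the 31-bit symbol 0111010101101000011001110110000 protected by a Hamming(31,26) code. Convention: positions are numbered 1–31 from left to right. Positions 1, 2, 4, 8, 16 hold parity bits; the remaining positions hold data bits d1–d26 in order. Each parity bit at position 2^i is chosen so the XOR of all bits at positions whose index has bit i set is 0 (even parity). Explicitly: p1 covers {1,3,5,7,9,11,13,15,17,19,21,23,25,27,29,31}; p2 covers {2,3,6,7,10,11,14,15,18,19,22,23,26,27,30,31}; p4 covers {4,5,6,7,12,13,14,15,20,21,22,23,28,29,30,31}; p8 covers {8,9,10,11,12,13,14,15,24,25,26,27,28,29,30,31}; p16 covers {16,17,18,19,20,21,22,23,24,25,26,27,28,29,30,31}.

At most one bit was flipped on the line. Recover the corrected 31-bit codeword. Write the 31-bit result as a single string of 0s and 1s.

0111010101101000011001110110010

s1 (pos 1,3,5,7,9,11,13,15,17,19,21,23,25,27,29,31): 0⊕1⊕0⊕0⊕0⊕1⊕1⊕0⊕0⊕1⊕0⊕1⊕0⊕1⊕0⊕0 = 0
s2 (pos 2,3,6,7,10,11,14,15,18,19,22,23,26,27,30,31): 1⊕1⊕1⊕0⊕1⊕1⊕0⊕0⊕1⊕1⊕1⊕1⊕1⊕1⊕0⊕0 = 1
s4 (pos 4,5,6,7,12,13,14,15,20,21,22,23,28,29,30,31): 1⊕0⊕1⊕0⊕0⊕1⊕0⊕0⊕0⊕0⊕1⊕1⊕0⊕0⊕0⊕0 = 1
s8 (pos 8,9,10,11,12,13,14,15,24,25,26,27,28,29,30,31): 1⊕0⊕1⊕1⊕0⊕1⊕0⊕0⊕1⊕0⊕1⊕1⊕0⊕0⊕0⊕0 = 1
s16 (pos 16,17,18,19,20,21,22,23,24,25,26,27,28,29,30,31): 0⊕0⊕1⊕1⊕0⊕0⊕1⊕1⊕1⊕0⊕1⊕1⊕0⊕0⊕0⊕0 = 1
Syndrome s16…s1 = 11110 → error at position 30.
Flip position 30: 0111010101101000011001110110000 → 0111010101101000011001110110010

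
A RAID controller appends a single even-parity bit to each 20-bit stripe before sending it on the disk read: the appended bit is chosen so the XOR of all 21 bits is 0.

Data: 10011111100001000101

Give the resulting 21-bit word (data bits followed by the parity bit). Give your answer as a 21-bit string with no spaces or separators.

100111111000010001010

XOR of the 20 data bits: 1⊕0⊕0⊕1⊕1⊕1⊕1⊕1⊕1⊕0⊕0⊕0⊕0⊕1⊕0⊕0⊕0⊕1⊕0⊕1 = 0
Parity bit = 0 (so all 21 bits XOR to 0).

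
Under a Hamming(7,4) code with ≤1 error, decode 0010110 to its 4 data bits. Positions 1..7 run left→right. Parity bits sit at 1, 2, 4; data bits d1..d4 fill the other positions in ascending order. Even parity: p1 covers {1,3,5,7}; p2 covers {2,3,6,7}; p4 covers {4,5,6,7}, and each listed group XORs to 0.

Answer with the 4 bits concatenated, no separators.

s1 (pos 1,3,5,7): 0⊕1⊕1⊕0 = 0
s2 (pos 2,3,6,7): 0⊕1⊕1⊕0 = 0
s4 (pos 4,5,6,7): 0⊕1⊕1⊕0 = 0
Syndrome s4…s1 = 000 → no error.
Read data bits from positions 3,5,6,7: 1110

1110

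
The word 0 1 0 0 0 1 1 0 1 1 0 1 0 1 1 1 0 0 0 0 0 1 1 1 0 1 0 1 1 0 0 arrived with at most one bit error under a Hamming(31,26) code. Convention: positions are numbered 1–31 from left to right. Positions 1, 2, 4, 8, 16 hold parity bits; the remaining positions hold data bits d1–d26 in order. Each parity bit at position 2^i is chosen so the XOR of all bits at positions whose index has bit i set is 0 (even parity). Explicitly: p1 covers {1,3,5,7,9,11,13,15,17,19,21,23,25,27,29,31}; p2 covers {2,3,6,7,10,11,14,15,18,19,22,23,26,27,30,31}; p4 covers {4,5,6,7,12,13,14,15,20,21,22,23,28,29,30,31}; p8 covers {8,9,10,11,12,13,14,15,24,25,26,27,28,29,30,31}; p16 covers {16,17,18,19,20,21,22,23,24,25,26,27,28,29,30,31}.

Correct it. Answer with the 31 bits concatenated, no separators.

0100011011010111000001110101101

s1 (pos 1,3,5,7,9,11,13,15,17,19,21,23,25,27,29,31): 0⊕0⊕0⊕1⊕1⊕0⊕0⊕1⊕0⊕0⊕0⊕1⊕0⊕0⊕1⊕0 = 1
s2 (pos 2,3,6,7,10,11,14,15,18,19,22,23,26,27,30,31): 1⊕0⊕1⊕1⊕1⊕0⊕1⊕1⊕0⊕0⊕1⊕1⊕1⊕0⊕0⊕0 = 1
s4 (pos 4,5,6,7,12,13,14,15,20,21,22,23,28,29,30,31): 0⊕0⊕1⊕1⊕1⊕0⊕1⊕1⊕0⊕0⊕1⊕1⊕1⊕1⊕0⊕0 = 1
s8 (pos 8,9,10,11,12,13,14,15,24,25,26,27,28,29,30,31): 0⊕1⊕1⊕0⊕1⊕0⊕1⊕1⊕1⊕0⊕1⊕0⊕1⊕1⊕0⊕0 = 1
s16 (pos 16,17,18,19,20,21,22,23,24,25,26,27,28,29,30,31): 1⊕0⊕0⊕0⊕0⊕0⊕1⊕1⊕1⊕0⊕1⊕0⊕1⊕1⊕0⊕0 = 1
Syndrome s16…s1 = 11111 → error at position 31.
Flip position 31: 0100011011010111000001110101100 → 0100011011010111000001110101101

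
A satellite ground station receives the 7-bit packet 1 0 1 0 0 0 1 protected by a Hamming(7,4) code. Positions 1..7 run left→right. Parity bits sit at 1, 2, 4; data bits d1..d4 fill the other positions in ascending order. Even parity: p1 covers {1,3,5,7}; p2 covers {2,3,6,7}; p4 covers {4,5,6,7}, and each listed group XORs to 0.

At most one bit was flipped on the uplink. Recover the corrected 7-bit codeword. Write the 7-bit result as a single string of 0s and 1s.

1010101

s1 (pos 1,3,5,7): 1⊕1⊕0⊕1 = 1
s2 (pos 2,3,6,7): 0⊕1⊕0⊕1 = 0
s4 (pos 4,5,6,7): 0⊕0⊕0⊕1 = 1
Syndrome s4…s1 = 101 → error at position 5.
Flip position 5: 1010001 → 1010101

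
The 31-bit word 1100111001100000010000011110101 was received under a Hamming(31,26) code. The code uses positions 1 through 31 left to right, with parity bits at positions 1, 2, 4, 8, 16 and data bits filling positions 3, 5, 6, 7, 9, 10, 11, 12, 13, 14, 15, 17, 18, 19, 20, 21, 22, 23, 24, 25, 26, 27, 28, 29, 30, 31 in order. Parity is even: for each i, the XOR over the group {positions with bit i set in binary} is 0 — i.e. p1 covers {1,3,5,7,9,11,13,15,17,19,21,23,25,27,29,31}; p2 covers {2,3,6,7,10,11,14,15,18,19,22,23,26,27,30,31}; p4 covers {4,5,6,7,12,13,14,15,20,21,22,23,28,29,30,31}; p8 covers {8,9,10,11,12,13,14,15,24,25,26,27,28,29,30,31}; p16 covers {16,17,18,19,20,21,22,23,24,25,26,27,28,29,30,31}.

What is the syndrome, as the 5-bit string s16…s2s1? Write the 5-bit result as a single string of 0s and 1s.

s1 (pos 1,3,5,7,9,11,13,15,17,19,21,23,25,27,29,31): 1⊕0⊕1⊕1⊕0⊕1⊕0⊕0⊕0⊕0⊕0⊕0⊕1⊕1⊕1⊕1 = 0
s2 (pos 2,3,6,7,10,11,14,15,18,19,22,23,26,27,30,31): 1⊕0⊕1⊕1⊕1⊕1⊕0⊕0⊕1⊕0⊕0⊕0⊕1⊕1⊕0⊕1 = 1
s4 (pos 4,5,6,7,12,13,14,15,20,21,22,23,28,29,30,31): 0⊕1⊕1⊕1⊕0⊕0⊕0⊕0⊕0⊕0⊕0⊕0⊕0⊕1⊕0⊕1 = 1
s8 (pos 8,9,10,11,12,13,14,15,24,25,26,27,28,29,30,31): 0⊕0⊕1⊕1⊕0⊕0⊕0⊕0⊕1⊕1⊕1⊕1⊕0⊕1⊕0⊕1 = 0
s16 (pos 16,17,18,19,20,21,22,23,24,25,26,27,28,29,30,31): 0⊕0⊕1⊕0⊕0⊕0⊕0⊕0⊕1⊕1⊕1⊕1⊕0⊕1⊕0⊕1 = 1
Syndrome s16…s1 = 10110 → error at position 22.

10110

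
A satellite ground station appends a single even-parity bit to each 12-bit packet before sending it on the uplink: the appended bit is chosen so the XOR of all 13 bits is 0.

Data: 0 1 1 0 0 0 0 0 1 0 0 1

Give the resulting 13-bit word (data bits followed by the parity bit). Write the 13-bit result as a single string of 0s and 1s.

0110000010010

XOR of the 12 data bits: 0⊕1⊕1⊕0⊕0⊕0⊕0⊕0⊕1⊕0⊕0⊕1 = 0
Parity bit = 0 (so all 13 bits XOR to 0).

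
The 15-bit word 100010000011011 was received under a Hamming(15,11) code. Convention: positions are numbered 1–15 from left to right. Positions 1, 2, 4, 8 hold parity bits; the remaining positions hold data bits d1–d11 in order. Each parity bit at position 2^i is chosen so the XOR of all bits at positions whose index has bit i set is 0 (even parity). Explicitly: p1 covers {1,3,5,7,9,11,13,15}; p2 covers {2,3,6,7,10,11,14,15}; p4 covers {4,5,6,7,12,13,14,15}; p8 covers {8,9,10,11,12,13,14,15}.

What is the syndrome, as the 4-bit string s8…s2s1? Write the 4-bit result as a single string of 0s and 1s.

0010

s1 (pos 1,3,5,7,9,11,13,15): 1⊕0⊕1⊕0⊕0⊕1⊕0⊕1 = 0
s2 (pos 2,3,6,7,10,11,14,15): 0⊕0⊕0⊕0⊕0⊕1⊕1⊕1 = 1
s4 (pos 4,5,6,7,12,13,14,15): 0⊕1⊕0⊕0⊕1⊕0⊕1⊕1 = 0
s8 (pos 8,9,10,11,12,13,14,15): 0⊕0⊕0⊕1⊕1⊕0⊕1⊕1 = 0
Syndrome s8…s1 = 0010 → error at position 2.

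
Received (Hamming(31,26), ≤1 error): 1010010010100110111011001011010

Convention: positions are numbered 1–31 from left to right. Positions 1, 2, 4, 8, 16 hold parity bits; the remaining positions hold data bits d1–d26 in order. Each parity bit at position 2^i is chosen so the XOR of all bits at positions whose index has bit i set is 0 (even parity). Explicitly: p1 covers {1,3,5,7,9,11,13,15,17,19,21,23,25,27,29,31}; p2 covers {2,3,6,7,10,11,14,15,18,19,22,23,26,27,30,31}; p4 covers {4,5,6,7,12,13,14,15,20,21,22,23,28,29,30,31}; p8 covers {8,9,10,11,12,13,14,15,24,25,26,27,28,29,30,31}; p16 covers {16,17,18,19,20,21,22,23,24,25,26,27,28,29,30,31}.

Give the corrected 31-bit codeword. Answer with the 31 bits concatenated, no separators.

1010010010100110111111001011010

s1 (pos 1,3,5,7,9,11,13,15,17,19,21,23,25,27,29,31): 1⊕1⊕0⊕0⊕1⊕1⊕0⊕1⊕1⊕1⊕1⊕0⊕1⊕1⊕0⊕0 = 0
s2 (pos 2,3,6,7,10,11,14,15,18,19,22,23,26,27,30,31): 0⊕1⊕1⊕0⊕0⊕1⊕1⊕1⊕1⊕1⊕1⊕0⊕0⊕1⊕1⊕0 = 0
s4 (pos 4,5,6,7,12,13,14,15,20,21,22,23,28,29,30,31): 0⊕0⊕1⊕0⊕0⊕0⊕1⊕1⊕0⊕1⊕1⊕0⊕1⊕0⊕1⊕0 = 1
s8 (pos 8,9,10,11,12,13,14,15,24,25,26,27,28,29,30,31): 0⊕1⊕0⊕1⊕0⊕0⊕1⊕1⊕0⊕1⊕0⊕1⊕1⊕0⊕1⊕0 = 0
s16 (pos 16,17,18,19,20,21,22,23,24,25,26,27,28,29,30,31): 0⊕1⊕1⊕1⊕0⊕1⊕1⊕0⊕0⊕1⊕0⊕1⊕1⊕0⊕1⊕0 = 1
Syndrome s16…s1 = 10100 → error at position 20.
Flip position 20: 1010010010100110111011001011010 → 1010010010100110111111001011010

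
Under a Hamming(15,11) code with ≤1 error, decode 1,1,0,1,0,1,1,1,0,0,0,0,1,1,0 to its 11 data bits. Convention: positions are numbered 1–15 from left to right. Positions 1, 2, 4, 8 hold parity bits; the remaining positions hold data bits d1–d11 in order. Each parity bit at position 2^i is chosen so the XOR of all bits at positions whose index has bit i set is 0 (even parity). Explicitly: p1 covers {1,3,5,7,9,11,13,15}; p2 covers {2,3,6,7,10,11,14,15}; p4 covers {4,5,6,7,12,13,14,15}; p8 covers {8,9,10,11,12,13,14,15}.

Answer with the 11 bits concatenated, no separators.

s1 (pos 1,3,5,7,9,11,13,15): 1⊕0⊕0⊕1⊕0⊕0⊕1⊕0 = 1
s2 (pos 2,3,6,7,10,11,14,15): 1⊕0⊕1⊕1⊕0⊕0⊕1⊕0 = 0
s4 (pos 4,5,6,7,12,13,14,15): 1⊕0⊕1⊕1⊕0⊕1⊕1⊕0 = 1
s8 (pos 8,9,10,11,12,13,14,15): 1⊕0⊕0⊕0⊕0⊕1⊕1⊕0 = 1
Syndrome s8…s1 = 1101 → error at position 13.
Flip position 13: 110101110000110 → 110101110000010
Read data bits from positions 3,5,6,7,9,10,11,12,13,14,15: 00110000010

00110000010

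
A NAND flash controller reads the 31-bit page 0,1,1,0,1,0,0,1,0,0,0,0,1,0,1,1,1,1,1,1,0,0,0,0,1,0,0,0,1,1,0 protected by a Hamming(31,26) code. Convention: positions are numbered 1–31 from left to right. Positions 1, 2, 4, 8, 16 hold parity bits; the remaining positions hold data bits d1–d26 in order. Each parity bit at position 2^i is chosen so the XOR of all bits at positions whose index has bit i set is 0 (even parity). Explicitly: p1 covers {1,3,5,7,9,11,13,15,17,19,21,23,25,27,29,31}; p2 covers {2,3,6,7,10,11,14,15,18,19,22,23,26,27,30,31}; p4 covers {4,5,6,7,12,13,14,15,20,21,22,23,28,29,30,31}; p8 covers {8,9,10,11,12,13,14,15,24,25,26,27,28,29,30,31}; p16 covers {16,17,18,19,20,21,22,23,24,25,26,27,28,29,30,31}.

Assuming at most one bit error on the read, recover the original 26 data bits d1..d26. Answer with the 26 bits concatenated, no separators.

s1 (pos 1,3,5,7,9,11,13,15,17,19,21,23,25,27,29,31): 0⊕1⊕1⊕0⊕0⊕0⊕1⊕1⊕1⊕1⊕0⊕0⊕1⊕0⊕1⊕0 = 0
s2 (pos 2,3,6,7,10,11,14,15,18,19,22,23,26,27,30,31): 1⊕1⊕0⊕0⊕0⊕0⊕0⊕1⊕1⊕1⊕0⊕0⊕0⊕0⊕1⊕0 = 0
s4 (pos 4,5,6,7,12,13,14,15,20,21,22,23,28,29,30,31): 0⊕1⊕0⊕0⊕0⊕1⊕0⊕1⊕1⊕0⊕0⊕0⊕0⊕1⊕1⊕0 = 0
s8 (pos 8,9,10,11,12,13,14,15,24,25,26,27,28,29,30,31): 1⊕0⊕0⊕0⊕0⊕1⊕0⊕1⊕0⊕1⊕0⊕0⊕0⊕1⊕1⊕0 = 0
s16 (pos 16,17,18,19,20,21,22,23,24,25,26,27,28,29,30,31): 1⊕1⊕1⊕1⊕1⊕0⊕0⊕0⊕0⊕1⊕0⊕0⊕0⊕1⊕1⊕0 = 0
Syndrome s16…s1 = 00000 → no error.
Read data bits from positions 3,5,6,7,9,10,11,12,13,14,15,17,18,19,20,21,22,23,24,25,26,27,28,29,30,31: 11000000101111100001000110

11000000101111100001000110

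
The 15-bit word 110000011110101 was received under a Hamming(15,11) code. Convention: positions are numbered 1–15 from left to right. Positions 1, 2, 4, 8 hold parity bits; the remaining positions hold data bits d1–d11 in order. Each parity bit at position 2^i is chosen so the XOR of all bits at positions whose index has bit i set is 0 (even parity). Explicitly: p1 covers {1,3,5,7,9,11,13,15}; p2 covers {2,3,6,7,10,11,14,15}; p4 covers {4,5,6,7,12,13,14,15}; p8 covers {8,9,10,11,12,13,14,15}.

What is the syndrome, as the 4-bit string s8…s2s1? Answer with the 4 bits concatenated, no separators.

0001

s1 (pos 1,3,5,7,9,11,13,15): 1⊕0⊕0⊕0⊕1⊕1⊕1⊕1 = 1
s2 (pos 2,3,6,7,10,11,14,15): 1⊕0⊕0⊕0⊕1⊕1⊕0⊕1 = 0
s4 (pos 4,5,6,7,12,13,14,15): 0⊕0⊕0⊕0⊕0⊕1⊕0⊕1 = 0
s8 (pos 8,9,10,11,12,13,14,15): 1⊕1⊕1⊕1⊕0⊕1⊕0⊕1 = 0
Syndrome s8…s1 = 0001 → error at position 1.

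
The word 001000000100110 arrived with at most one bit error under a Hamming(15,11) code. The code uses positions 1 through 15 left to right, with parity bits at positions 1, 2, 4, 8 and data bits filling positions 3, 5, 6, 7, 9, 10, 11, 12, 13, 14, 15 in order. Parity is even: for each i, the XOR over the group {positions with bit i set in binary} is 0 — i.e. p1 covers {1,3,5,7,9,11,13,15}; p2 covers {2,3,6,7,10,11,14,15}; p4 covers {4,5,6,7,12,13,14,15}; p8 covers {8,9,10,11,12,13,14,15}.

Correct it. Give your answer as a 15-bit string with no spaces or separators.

001000000000110

s1 (pos 1,3,5,7,9,11,13,15): 0⊕1⊕0⊕0⊕0⊕0⊕1⊕0 = 0
s2 (pos 2,3,6,7,10,11,14,15): 0⊕1⊕0⊕0⊕1⊕0⊕1⊕0 = 1
s4 (pos 4,5,6,7,12,13,14,15): 0⊕0⊕0⊕0⊕0⊕1⊕1⊕0 = 0
s8 (pos 8,9,10,11,12,13,14,15): 0⊕0⊕1⊕0⊕0⊕1⊕1⊕0 = 1
Syndrome s8…s1 = 1010 → error at position 10.
Flip position 10: 001000000100110 → 001000000000110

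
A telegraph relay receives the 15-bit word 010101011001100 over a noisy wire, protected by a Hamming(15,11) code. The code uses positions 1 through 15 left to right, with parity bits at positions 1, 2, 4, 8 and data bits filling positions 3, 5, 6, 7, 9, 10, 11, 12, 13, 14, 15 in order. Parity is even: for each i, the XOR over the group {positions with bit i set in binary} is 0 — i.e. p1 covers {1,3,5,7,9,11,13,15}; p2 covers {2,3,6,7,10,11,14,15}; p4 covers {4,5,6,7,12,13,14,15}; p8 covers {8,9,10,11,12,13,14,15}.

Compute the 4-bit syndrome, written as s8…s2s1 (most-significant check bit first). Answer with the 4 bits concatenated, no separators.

s1 (pos 1,3,5,7,9,11,13,15): 0⊕0⊕0⊕0⊕1⊕0⊕1⊕0 = 0
s2 (pos 2,3,6,7,10,11,14,15): 1⊕0⊕1⊕0⊕0⊕0⊕0⊕0 = 0
s4 (pos 4,5,6,7,12,13,14,15): 1⊕0⊕1⊕0⊕1⊕1⊕0⊕0 = 0
s8 (pos 8,9,10,11,12,13,14,15): 1⊕1⊕0⊕0⊕1⊕1⊕0⊕0 = 0
Syndrome s8…s1 = 0000 → no error.

0000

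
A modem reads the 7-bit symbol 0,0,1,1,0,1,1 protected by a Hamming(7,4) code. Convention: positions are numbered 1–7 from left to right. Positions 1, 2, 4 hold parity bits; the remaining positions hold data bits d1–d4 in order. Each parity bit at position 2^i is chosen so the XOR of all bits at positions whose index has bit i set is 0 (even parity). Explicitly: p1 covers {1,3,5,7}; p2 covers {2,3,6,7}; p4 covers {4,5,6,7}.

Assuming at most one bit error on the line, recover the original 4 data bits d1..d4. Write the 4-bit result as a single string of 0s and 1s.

s1 (pos 1,3,5,7): 0⊕1⊕0⊕1 = 0
s2 (pos 2,3,6,7): 0⊕1⊕1⊕1 = 1
s4 (pos 4,5,6,7): 1⊕0⊕1⊕1 = 1
Syndrome s4…s1 = 110 → error at position 6.
Flip position 6: 0011011 → 0011001
Read data bits from positions 3,5,6,7: 1001

1001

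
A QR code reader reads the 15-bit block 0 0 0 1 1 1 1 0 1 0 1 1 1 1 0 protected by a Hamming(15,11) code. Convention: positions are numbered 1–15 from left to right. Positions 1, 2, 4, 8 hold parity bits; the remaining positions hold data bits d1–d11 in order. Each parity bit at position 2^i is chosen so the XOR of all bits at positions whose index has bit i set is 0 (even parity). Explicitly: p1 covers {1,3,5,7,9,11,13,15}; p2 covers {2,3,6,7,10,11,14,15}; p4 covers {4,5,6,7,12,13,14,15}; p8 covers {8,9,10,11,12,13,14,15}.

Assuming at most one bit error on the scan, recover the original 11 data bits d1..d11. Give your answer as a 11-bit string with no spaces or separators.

s1 (pos 1,3,5,7,9,11,13,15): 0⊕0⊕1⊕1⊕1⊕1⊕1⊕0 = 1
s2 (pos 2,3,6,7,10,11,14,15): 0⊕0⊕1⊕1⊕0⊕1⊕1⊕0 = 0
s4 (pos 4,5,6,7,12,13,14,15): 1⊕1⊕1⊕1⊕1⊕1⊕1⊕0 = 1
s8 (pos 8,9,10,11,12,13,14,15): 0⊕1⊕0⊕1⊕1⊕1⊕1⊕0 = 1
Syndrome s8…s1 = 1101 → error at position 13.
Flip position 13: 000111101011110 → 000111101011010
Read data bits from positions 3,5,6,7,9,10,11,12,13,14,15: 01111011010

01111011010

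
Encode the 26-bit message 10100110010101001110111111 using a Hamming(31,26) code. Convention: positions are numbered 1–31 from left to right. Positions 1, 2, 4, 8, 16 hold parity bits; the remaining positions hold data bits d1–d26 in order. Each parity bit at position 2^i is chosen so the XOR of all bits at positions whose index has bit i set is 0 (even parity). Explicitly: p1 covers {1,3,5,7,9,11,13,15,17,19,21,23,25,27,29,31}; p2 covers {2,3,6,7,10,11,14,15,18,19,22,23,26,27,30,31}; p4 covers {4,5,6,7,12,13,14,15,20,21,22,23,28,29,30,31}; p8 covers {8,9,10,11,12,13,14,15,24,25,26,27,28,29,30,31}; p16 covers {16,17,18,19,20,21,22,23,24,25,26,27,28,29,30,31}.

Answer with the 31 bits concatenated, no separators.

Place data at non-parity positions: p1 p2 1 p4 0 1 0 p8 0 1 1 0 0 1 0 p16 1 0 1 0 0 1 1 1 0 1 1 1 1 1 1
p1 (pos 1,3,5,7,9,11,13,15,17,19,21,23,25,27,29,31): XOR of data positions = 1⊕0⊕0⊕0⊕1⊕0⊕0⊕1⊕1⊕0⊕1⊕0⊕1⊕1⊕1 = 0
p2 (pos 2,3,6,7,10,11,14,15,18,19,22,23,26,27,30,31): XOR of data positions = 1⊕1⊕0⊕1⊕1⊕1⊕0⊕0⊕1⊕1⊕1⊕1⊕1⊕1⊕1 = 0
p4 (pos 4,5,6,7,12,13,14,15,20,21,22,23,28,29,30,31): XOR of data positions = 0⊕1⊕0⊕0⊕0⊕1⊕0⊕0⊕0⊕1⊕1⊕1⊕1⊕1⊕1 = 0
p8 (pos 8,9,10,11,12,13,14,15,24,25,26,27,28,29,30,31): XOR of data positions = 0⊕1⊕1⊕0⊕0⊕1⊕0⊕1⊕0⊕1⊕1⊕1⊕1⊕1⊕1 = 0
p16 (pos 16,17,18,19,20,21,22,23,24,25,26,27,28,29,30,31): XOR of data positions = 1⊕0⊕1⊕0⊕0⊕1⊕1⊕1⊕0⊕1⊕1⊕1⊕1⊕1⊕1 = 1
Codeword: 0010010001100101101001110111111

0010010001100101101001110111111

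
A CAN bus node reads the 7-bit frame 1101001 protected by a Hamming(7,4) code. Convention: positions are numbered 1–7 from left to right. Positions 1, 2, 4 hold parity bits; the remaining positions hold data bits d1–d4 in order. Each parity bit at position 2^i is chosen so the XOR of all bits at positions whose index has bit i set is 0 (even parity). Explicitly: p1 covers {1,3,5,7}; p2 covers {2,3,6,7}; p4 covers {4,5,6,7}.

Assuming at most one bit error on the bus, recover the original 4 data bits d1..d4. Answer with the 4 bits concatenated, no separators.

s1 (pos 1,3,5,7): 1⊕0⊕0⊕1 = 0
s2 (pos 2,3,6,7): 1⊕0⊕0⊕1 = 0
s4 (pos 4,5,6,7): 1⊕0⊕0⊕1 = 0
Syndrome s4…s1 = 000 → no error.
Read data bits from positions 3,5,6,7: 0001

0001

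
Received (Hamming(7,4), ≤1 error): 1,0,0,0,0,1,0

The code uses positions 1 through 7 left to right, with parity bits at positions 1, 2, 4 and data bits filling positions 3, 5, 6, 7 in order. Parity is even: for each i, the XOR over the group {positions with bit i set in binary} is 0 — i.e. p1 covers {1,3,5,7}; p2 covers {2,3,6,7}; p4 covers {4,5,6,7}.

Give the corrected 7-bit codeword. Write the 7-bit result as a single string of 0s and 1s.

1000011

s1 (pos 1,3,5,7): 1⊕0⊕0⊕0 = 1
s2 (pos 2,3,6,7): 0⊕0⊕1⊕0 = 1
s4 (pos 4,5,6,7): 0⊕0⊕1⊕0 = 1
Syndrome s4…s1 = 111 → error at position 7.
Flip position 7: 1000010 → 1000011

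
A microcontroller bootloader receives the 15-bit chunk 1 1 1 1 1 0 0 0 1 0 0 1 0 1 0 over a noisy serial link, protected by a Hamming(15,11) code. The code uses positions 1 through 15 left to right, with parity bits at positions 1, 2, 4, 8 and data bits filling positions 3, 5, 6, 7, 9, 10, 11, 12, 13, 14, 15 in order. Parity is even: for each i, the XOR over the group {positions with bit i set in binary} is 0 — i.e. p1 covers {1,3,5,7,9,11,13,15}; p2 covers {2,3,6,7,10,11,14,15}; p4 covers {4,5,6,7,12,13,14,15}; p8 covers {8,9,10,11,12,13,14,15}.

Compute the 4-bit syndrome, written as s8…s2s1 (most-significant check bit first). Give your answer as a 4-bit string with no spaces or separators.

s1 (pos 1,3,5,7,9,11,13,15): 1⊕1⊕1⊕0⊕1⊕0⊕0⊕0 = 0
s2 (pos 2,3,6,7,10,11,14,15): 1⊕1⊕0⊕0⊕0⊕0⊕1⊕0 = 1
s4 (pos 4,5,6,7,12,13,14,15): 1⊕1⊕0⊕0⊕1⊕0⊕1⊕0 = 0
s8 (pos 8,9,10,11,12,13,14,15): 0⊕1⊕0⊕0⊕1⊕0⊕1⊕0 = 1
Syndrome s8…s1 = 1010 → error at position 10.

1010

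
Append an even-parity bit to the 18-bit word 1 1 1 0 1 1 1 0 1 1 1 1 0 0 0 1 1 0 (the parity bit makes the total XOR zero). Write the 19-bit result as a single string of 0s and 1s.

1110111011110001100

XOR of the 18 data bits: 1⊕1⊕1⊕0⊕1⊕1⊕1⊕0⊕1⊕1⊕1⊕1⊕0⊕0⊕0⊕1⊕1⊕0 = 0
Parity bit = 0 (so all 19 bits XOR to 0).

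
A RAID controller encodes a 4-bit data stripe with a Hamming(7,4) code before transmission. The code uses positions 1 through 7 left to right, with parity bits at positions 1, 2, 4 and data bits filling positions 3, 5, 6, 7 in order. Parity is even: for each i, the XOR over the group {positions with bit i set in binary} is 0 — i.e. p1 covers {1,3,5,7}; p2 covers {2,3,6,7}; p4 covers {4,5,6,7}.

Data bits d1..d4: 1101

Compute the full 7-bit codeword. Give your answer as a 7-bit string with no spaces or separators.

1010101

Place data at non-parity positions: p1 p2 1 p4 1 0 1
p1 (pos 1,3,5,7): XOR of data positions = 1⊕1⊕1 = 1
p2 (pos 2,3,6,7): XOR of data positions = 1⊕0⊕1 = 0
p4 (pos 4,5,6,7): XOR of data positions = 1⊕0⊕1 = 0
Codeword: 1010101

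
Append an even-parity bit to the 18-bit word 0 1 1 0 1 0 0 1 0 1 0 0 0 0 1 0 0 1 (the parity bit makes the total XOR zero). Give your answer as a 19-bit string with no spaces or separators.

0110100101000010011

XOR of the 18 data bits: 0⊕1⊕1⊕0⊕1⊕0⊕0⊕1⊕0⊕1⊕0⊕0⊕0⊕0⊕1⊕0⊕0⊕1 = 1
Parity bit = 1 (so all 19 bits XOR to 0).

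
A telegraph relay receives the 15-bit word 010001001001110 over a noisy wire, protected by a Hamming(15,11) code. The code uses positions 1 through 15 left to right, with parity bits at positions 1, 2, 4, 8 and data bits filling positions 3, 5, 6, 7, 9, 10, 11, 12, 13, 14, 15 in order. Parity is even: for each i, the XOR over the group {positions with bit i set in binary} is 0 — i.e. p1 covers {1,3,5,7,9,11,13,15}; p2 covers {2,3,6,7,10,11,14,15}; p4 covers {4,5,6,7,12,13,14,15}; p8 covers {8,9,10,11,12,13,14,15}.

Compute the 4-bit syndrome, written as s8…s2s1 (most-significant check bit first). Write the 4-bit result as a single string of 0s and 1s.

0010

s1 (pos 1,3,5,7,9,11,13,15): 0⊕0⊕0⊕0⊕1⊕0⊕1⊕0 = 0
s2 (pos 2,3,6,7,10,11,14,15): 1⊕0⊕1⊕0⊕0⊕0⊕1⊕0 = 1
s4 (pos 4,5,6,7,12,13,14,15): 0⊕0⊕1⊕0⊕1⊕1⊕1⊕0 = 0
s8 (pos 8,9,10,11,12,13,14,15): 0⊕1⊕0⊕0⊕1⊕1⊕1⊕0 = 0
Syndrome s8…s1 = 0010 → error at position 2.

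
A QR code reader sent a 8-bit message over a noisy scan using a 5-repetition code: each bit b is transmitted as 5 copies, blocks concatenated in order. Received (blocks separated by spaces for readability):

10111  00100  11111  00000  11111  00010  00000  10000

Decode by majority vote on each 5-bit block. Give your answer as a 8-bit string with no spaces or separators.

Block 1 (10111): 4 ones → 1
Block 2 (00100): 1 one → 0
Block 3 (11111): 5 ones → 1
Block 4 (00000): 0 ones → 0
Block 5 (11111): 5 ones → 1
Block 6 (00010): 1 one → 0
Block 7 (00000): 0 ones → 0
Block 8 (10000): 1 one → 0

10101000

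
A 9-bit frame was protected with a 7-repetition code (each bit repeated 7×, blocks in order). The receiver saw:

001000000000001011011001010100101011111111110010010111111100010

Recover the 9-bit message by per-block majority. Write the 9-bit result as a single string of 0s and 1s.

001001010

Block 1 (0010000): 1 one → 0
Block 2 (0000000): 0 ones → 0
Block 3 (1011011): 5 ones → 1
Block 4 (0010101): 3 ones → 0
Block 5 (0010101): 3 ones → 0
Block 6 (1111111): 7 ones → 1
Block 7 (1100100): 3 ones → 0
Block 8 (1011111): 6 ones → 1
Block 9 (1100010): 3 ones → 0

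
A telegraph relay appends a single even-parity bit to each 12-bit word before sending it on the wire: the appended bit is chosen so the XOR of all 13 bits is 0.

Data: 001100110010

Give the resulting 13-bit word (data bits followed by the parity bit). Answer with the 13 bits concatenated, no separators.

XOR of the 12 data bits: 0⊕0⊕1⊕1⊕0⊕0⊕1⊕1⊕0⊕0⊕1⊕0 = 1
Parity bit = 1 (so all 13 bits XOR to 0).

0011001100101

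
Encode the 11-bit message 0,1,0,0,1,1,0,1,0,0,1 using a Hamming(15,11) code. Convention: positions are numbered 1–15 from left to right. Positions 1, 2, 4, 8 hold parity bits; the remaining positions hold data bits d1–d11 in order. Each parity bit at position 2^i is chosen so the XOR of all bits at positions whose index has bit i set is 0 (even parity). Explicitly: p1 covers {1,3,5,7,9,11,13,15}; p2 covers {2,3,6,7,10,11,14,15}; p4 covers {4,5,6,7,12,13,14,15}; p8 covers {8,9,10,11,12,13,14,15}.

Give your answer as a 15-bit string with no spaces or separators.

Place data at non-parity positions: p1 p2 0 p4 1 0 0 p8 1 1 0 1 0 0 1
p1 (pos 1,3,5,7,9,11,13,15): XOR of data positions = 0⊕1⊕0⊕1⊕0⊕0⊕1 = 1
p2 (pos 2,3,6,7,10,11,14,15): XOR of data positions = 0⊕0⊕0⊕1⊕0⊕0⊕1 = 0
p4 (pos 4,5,6,7,12,13,14,15): XOR of data positions = 1⊕0⊕0⊕1⊕0⊕0⊕1 = 1
p8 (pos 8,9,10,11,12,13,14,15): XOR of data positions = 1⊕1⊕0⊕1⊕0⊕0⊕1 = 0
Codeword: 100110001101001

100110001101001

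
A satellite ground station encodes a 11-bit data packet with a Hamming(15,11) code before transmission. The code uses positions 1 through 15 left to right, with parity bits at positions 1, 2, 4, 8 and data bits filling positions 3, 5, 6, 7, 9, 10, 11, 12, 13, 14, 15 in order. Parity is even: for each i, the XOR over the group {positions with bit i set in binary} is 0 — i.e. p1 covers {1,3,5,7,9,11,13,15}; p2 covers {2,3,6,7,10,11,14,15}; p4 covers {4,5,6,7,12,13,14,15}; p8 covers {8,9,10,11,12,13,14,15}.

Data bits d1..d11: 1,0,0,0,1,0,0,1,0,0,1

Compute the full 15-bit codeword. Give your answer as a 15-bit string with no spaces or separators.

101000011001001

Place data at non-parity positions: p1 p2 1 p4 0 0 0 p8 1 0 0 1 0 0 1
p1 (pos 1,3,5,7,9,11,13,15): XOR of data positions = 1⊕0⊕0⊕1⊕0⊕0⊕1 = 1
p2 (pos 2,3,6,7,10,11,14,15): XOR of data positions = 1⊕0⊕0⊕0⊕0⊕0⊕1 = 0
p4 (pos 4,5,6,7,12,13,14,15): XOR of data positions = 0⊕0⊕0⊕1⊕0⊕0⊕1 = 0
p8 (pos 8,9,10,11,12,13,14,15): XOR of data positions = 1⊕0⊕0⊕1⊕0⊕0⊕1 = 1
Codeword: 101000011001001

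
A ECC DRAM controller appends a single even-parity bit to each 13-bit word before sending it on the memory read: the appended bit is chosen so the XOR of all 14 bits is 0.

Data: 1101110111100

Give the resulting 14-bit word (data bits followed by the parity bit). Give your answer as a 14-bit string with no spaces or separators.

11011101111001

XOR of the 13 data bits: 1⊕1⊕0⊕1⊕1⊕1⊕0⊕1⊕1⊕1⊕1⊕0⊕0 = 1
Parity bit = 1 (so all 14 bits XOR to 0).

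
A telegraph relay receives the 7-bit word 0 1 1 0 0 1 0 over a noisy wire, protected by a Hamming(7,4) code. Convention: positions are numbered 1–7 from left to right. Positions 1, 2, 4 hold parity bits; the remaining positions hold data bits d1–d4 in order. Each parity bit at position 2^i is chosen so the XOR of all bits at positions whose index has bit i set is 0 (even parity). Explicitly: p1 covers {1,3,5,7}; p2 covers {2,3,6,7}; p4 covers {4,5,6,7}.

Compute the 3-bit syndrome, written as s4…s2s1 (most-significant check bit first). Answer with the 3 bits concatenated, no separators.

s1 (pos 1,3,5,7): 0⊕1⊕0⊕0 = 1
s2 (pos 2,3,6,7): 1⊕1⊕1⊕0 = 1
s4 (pos 4,5,6,7): 0⊕0⊕1⊕0 = 1
Syndrome s4…s1 = 111 → error at position 7.

111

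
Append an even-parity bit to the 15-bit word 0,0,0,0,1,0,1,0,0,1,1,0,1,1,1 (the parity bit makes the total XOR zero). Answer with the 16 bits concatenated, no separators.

0000101001101111

XOR of the 15 data bits: 0⊕0⊕0⊕0⊕1⊕0⊕1⊕0⊕0⊕1⊕1⊕0⊕1⊕1⊕1 = 1
Parity bit = 1 (so all 16 bits XOR to 0).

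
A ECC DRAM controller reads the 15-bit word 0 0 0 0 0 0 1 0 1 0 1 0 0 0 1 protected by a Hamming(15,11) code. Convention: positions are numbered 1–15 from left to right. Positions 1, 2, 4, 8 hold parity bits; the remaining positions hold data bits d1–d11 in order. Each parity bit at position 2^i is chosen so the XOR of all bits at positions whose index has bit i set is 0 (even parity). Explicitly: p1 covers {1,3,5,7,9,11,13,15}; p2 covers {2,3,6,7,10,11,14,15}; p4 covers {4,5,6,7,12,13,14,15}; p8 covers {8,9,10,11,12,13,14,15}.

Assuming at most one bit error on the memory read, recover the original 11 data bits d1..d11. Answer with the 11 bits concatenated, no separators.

00011110001

s1 (pos 1,3,5,7,9,11,13,15): 0⊕0⊕0⊕1⊕1⊕1⊕0⊕1 = 0
s2 (pos 2,3,6,7,10,11,14,15): 0⊕0⊕0⊕1⊕0⊕1⊕0⊕1 = 1
s4 (pos 4,5,6,7,12,13,14,15): 0⊕0⊕0⊕1⊕0⊕0⊕0⊕1 = 0
s8 (pos 8,9,10,11,12,13,14,15): 0⊕1⊕0⊕1⊕0⊕0⊕0⊕1 = 1
Syndrome s8…s1 = 1010 → error at position 10.
Flip position 10: 000000101010001 → 000000101110001
Read data bits from positions 3,5,6,7,9,10,11,12,13,14,15: 00011110001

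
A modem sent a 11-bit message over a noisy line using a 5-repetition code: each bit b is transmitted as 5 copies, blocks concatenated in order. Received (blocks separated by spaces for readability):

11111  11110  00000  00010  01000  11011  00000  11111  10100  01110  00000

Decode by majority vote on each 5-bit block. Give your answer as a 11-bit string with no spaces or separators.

11000101010

Block 1 (11111): 5 ones → 1
Block 2 (11110): 4 ones → 1
Block 3 (00000): 0 ones → 0
Block 4 (00010): 1 one → 0
Block 5 (01000): 1 one → 0
Block 6 (11011): 4 ones → 1
Block 7 (00000): 0 ones → 0
Block 8 (11111): 5 ones → 1
Block 9 (10100): 2 ones → 0
Block 10 (01110): 3 ones → 1
Block 11 (00000): 0 ones → 0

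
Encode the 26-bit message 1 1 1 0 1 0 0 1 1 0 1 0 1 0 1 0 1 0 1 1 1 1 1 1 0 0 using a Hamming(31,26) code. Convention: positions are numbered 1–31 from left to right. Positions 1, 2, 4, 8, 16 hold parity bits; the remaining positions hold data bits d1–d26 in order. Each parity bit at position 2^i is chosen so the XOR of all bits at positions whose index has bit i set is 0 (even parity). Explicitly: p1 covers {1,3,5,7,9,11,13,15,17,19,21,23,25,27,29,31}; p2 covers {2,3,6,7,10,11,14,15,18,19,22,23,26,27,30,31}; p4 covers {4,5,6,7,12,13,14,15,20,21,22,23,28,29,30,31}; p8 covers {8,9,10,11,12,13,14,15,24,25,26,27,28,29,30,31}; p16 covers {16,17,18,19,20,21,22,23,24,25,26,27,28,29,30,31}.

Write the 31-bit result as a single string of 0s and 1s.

0111110010011011010101011111100

Place data at non-parity positions: p1 p2 1 p4 1 1 0 p8 1 0 0 1 1 0 1 p16 0 1 0 1 0 1 0 1 1 1 1 1 1 0 0
p1 (pos 1,3,5,7,9,11,13,15,17,19,21,23,25,27,29,31): XOR of data positions = 1⊕1⊕0⊕1⊕0⊕1⊕1⊕0⊕0⊕0⊕0⊕1⊕1⊕1⊕0 = 0
p2 (pos 2,3,6,7,10,11,14,15,18,19,22,23,26,27,30,31): XOR of data positions = 1⊕1⊕0⊕0⊕0⊕0⊕1⊕1⊕0⊕1⊕0⊕1⊕1⊕0⊕0 = 1
p4 (pos 4,5,6,7,12,13,14,15,20,21,22,23,28,29,30,31): XOR of data positions = 1⊕1⊕0⊕1⊕1⊕0⊕1⊕1⊕0⊕1⊕0⊕1⊕1⊕0⊕0 = 1
p8 (pos 8,9,10,11,12,13,14,15,24,25,26,27,28,29,30,31): XOR of data positions = 1⊕0⊕0⊕1⊕1⊕0⊕1⊕1⊕1⊕1⊕1⊕1⊕1⊕0⊕0 = 0
p16 (pos 16,17,18,19,20,21,22,23,24,25,26,27,28,29,30,31): XOR of data positions = 0⊕1⊕0⊕1⊕0⊕1⊕0⊕1⊕1⊕1⊕1⊕1⊕1⊕0⊕0 = 1
Codeword: 0111110010011011010101011111100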